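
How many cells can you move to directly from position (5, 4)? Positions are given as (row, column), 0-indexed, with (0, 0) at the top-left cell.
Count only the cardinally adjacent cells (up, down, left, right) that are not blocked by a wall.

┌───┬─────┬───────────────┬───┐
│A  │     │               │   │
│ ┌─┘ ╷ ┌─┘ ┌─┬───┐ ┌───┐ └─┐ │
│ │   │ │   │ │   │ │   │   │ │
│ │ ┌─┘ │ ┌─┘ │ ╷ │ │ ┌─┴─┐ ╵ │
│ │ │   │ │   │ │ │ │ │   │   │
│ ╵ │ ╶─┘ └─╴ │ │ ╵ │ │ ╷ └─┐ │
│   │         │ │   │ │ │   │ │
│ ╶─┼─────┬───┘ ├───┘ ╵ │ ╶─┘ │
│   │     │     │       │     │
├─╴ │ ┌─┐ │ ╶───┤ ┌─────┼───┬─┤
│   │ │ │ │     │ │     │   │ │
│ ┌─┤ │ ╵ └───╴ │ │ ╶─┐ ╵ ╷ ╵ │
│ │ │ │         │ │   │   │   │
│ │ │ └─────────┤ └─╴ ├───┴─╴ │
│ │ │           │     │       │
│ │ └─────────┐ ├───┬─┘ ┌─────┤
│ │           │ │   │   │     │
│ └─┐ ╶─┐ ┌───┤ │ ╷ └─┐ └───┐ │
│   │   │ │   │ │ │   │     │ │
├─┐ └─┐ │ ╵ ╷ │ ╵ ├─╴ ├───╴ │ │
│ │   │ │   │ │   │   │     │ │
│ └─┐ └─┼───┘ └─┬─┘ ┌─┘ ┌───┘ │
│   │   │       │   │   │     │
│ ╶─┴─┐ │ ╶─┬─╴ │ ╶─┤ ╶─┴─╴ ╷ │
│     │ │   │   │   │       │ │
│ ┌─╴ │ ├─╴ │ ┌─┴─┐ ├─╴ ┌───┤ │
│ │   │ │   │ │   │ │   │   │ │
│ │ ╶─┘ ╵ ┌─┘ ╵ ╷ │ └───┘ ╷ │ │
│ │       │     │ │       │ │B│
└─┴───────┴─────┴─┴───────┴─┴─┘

Checking passable neighbors of (5, 4):
Neighbors: (4, 4), (6, 4)
Count: 2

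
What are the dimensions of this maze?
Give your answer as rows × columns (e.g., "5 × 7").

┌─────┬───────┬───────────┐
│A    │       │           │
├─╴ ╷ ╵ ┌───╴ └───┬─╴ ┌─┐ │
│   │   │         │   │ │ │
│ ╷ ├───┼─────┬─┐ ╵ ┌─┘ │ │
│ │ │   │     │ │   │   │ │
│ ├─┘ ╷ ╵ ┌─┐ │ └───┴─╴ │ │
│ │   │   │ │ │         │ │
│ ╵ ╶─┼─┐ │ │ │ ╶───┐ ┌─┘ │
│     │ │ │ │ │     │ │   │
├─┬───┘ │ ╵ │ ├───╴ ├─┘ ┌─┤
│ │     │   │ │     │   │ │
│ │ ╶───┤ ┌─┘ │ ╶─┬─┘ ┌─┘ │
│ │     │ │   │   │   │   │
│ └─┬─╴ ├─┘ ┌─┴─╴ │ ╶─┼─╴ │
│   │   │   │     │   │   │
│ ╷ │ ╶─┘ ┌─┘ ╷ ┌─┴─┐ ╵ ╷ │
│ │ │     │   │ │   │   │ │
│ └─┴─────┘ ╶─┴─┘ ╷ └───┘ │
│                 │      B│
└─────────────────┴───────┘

Counting the maze dimensions:
Rows (vertical): 10
Columns (horizontal): 13
Dimensions: 10 × 13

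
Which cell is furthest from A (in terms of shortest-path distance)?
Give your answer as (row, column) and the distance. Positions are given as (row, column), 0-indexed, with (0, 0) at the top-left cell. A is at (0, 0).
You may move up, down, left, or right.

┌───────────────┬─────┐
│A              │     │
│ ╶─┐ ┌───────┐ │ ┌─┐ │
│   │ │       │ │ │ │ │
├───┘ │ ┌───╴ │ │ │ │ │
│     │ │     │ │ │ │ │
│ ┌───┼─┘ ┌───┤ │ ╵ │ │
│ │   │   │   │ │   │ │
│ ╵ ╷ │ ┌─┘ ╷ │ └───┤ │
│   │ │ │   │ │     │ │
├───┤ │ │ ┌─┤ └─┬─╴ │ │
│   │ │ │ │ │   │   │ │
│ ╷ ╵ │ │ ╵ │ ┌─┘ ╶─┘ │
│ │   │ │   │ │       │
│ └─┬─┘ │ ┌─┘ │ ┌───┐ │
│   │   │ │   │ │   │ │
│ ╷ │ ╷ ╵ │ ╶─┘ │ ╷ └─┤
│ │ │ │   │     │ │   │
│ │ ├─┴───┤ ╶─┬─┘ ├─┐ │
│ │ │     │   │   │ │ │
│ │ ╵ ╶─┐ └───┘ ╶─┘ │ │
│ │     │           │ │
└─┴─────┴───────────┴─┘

Computing BFS distances from A to all cells:
Furthest cell: (2, 3)
Distance: 49 steps

Path from A to the furthest cell:

┌───────────────┬─────┐
│A → → → → → → ↓│     │
│ ╶─┐ ┌───────┐ │ ┌─┐ │
│   │ │↓ ← ← ↰│↓│ │ │ │
├───┘ │ ┌───╴ │ │ │ │ │
│     │B│↱ → ↑│↓│ │ │ │
│ ┌───┼─┘ ┌───┤ │ ╵ │ │
│ │   │↱ ↑│↓ ↰│↓│   │ │
│ ╵ ╷ │ ┌─┘ ╷ │ └───┤ │
│   │ │↑│↓ ↲│↑│↳ → ↓│ │
├───┤ │ │ ┌─┤ └─┬─╴ │ │
│   │ │↑│↓│ │↑  │↓ ↲│ │
│ ╷ ╵ │ │ ╵ │ ┌─┘ ╶─┘ │
│ │   │↑│↓  │↑│↓ ↲    │
│ └─┬─┘ │ ┌─┘ │ ┌───┐ │
│   │  ↑│↓│↱ ↑│↓│   │ │
│ ╷ │ ╷ ╵ │ ╶─┘ │ ╷ └─┤
│ │ │ │↑ ↲│↑ ← ↲│ │   │
│ │ ├─┴───┤ ╶─┬─┘ ├─┐ │
│ │ │     │   │   │ │ │
│ │ ╵ ╶─┐ └───┘ ╶─┘ │ │
│ │     │           │ │
└─┴─────┴───────────┴─┘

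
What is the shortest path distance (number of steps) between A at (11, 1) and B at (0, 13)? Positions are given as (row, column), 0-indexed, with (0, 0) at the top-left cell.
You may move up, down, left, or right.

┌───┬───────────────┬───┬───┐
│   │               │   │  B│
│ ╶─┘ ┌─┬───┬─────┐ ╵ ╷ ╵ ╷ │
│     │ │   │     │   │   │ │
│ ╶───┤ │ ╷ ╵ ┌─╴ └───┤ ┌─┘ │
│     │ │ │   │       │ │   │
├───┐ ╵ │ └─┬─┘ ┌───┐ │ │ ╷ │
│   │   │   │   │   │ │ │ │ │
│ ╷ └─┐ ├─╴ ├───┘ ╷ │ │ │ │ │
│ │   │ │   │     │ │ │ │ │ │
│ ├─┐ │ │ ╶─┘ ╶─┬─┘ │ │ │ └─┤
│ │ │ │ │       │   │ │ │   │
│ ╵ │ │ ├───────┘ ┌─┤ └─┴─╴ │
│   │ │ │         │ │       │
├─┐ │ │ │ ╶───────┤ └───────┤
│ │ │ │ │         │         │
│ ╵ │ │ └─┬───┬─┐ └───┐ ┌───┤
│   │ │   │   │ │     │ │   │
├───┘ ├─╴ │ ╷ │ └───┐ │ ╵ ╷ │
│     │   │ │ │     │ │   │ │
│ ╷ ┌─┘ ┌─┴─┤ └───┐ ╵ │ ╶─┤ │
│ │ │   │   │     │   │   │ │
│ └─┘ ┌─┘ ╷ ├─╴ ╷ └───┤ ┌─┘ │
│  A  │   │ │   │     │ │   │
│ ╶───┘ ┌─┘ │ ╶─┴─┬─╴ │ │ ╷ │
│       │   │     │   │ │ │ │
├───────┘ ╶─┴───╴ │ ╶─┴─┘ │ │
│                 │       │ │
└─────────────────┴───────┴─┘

Finding path from (11, 1) to (0, 13):
Path: (11,1) → (11,2) → (10,2) → (10,3) → (9,3) → (9,4) → (8,4) → (8,3) → (7,3) → (6,3) → (5,3) → (4,3) → (3,3) → (3,2) → (2,2) → (2,1) → (2,0) → (1,0) → (1,1) → (1,2) → (0,2) → (0,3) → (0,4) → (0,5) → (0,6) → (0,7) → (0,8) → (0,9) → (1,9) → (1,10) → (0,10) → (0,11) → (1,11) → (1,12) → (0,12) → (0,13)
Distance: 35 steps

Solution:

┌───┬───────────────┬───┬───┐
│   │↱ → → → → → → ↓│↱ ↓│↱ B│
│ ╶─┘ ┌─┬───┬─────┐ ╵ ╷ ╵ ╷ │
│↱ → ↑│ │   │     │↳ ↑│↳ ↑│ │
│ ╶───┤ │ ╷ ╵ ┌─╴ └───┤ ┌─┘ │
│↑ ← ↰│ │ │   │       │ │   │
├───┐ ╵ │ └─┬─┘ ┌───┐ │ │ ╷ │
│   │↑ ↰│   │   │   │ │ │ │ │
│ ╷ └─┐ ├─╴ ├───┘ ╷ │ │ │ │ │
│ │   │↑│   │     │ │ │ │ │ │
│ ├─┐ │ │ ╶─┘ ╶─┬─┘ │ │ │ └─┤
│ │ │ │↑│       │   │ │ │   │
│ ╵ │ │ ├───────┘ ┌─┤ └─┴─╴ │
│   │ │↑│         │ │       │
├─┐ │ │ │ ╶───────┤ └───────┤
│ │ │ │↑│         │         │
│ ╵ │ │ └─┬───┬─┐ └───┐ ┌───┤
│   │ │↑ ↰│   │ │     │ │   │
├───┘ ├─╴ │ ╷ │ └───┐ │ ╵ ╷ │
│     │↱ ↑│ │ │     │ │   │ │
│ ╷ ┌─┘ ┌─┴─┤ └───┐ ╵ │ ╶─┤ │
│ │ │↱ ↑│   │     │   │   │ │
│ └─┘ ┌─┘ ╷ ├─╴ ╷ └───┤ ┌─┘ │
│  A ↑│   │ │   │     │ │   │
│ ╶───┘ ┌─┘ │ ╶─┴─┬─╴ │ │ ╷ │
│       │   │     │   │ │ │ │
├───────┘ ╶─┴───╴ │ ╶─┴─┘ │ │
│                 │       │ │
└─────────────────┴───────┴─┘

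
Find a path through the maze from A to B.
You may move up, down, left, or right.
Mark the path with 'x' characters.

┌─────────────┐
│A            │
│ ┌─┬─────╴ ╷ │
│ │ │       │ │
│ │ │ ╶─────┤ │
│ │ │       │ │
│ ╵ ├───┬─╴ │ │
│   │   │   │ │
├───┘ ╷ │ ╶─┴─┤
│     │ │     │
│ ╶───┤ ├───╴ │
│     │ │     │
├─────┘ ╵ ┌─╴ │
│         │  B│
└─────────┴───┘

Finding the shortest path through the maze:
Path length: 20 steps
Directions: right → right → right → right → right → down → left → left → left → down → right → right → right → down → left → down → right → right → down → down

Solution:

┌─────────────┐
│A x x x x x  │
│ ┌─┬─────╴ ╷ │
│ │ │x x x x│ │
│ │ │ ╶─────┤ │
│ │ │x x x x│ │
│ ╵ ├───┬─╴ │ │
│   │   │x x│ │
├───┘ ╷ │ ╶─┴─┤
│     │ │x x x│
│ ╶───┤ ├───╴ │
│     │ │    x│
├─────┘ ╵ ┌─╴ │
│         │  B│
└─────────┴───┘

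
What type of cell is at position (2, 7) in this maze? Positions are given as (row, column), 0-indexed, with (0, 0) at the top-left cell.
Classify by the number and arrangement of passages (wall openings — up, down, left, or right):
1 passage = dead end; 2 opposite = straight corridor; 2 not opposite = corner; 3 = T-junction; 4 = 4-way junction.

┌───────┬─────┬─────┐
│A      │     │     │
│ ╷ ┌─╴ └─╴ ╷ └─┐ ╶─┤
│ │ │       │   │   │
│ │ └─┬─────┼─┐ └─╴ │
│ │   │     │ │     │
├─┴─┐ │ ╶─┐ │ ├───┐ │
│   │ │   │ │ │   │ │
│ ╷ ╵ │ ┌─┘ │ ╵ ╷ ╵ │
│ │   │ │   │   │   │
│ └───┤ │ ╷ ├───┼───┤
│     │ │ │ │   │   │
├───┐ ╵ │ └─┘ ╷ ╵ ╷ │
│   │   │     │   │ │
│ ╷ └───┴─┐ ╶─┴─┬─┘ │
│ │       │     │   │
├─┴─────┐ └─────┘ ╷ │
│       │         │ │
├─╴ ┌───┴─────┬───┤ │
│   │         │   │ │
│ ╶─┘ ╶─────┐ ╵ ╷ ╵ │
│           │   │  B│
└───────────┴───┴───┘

Checking cell at (2, 7):
Number of passages: 2
Cell type: corner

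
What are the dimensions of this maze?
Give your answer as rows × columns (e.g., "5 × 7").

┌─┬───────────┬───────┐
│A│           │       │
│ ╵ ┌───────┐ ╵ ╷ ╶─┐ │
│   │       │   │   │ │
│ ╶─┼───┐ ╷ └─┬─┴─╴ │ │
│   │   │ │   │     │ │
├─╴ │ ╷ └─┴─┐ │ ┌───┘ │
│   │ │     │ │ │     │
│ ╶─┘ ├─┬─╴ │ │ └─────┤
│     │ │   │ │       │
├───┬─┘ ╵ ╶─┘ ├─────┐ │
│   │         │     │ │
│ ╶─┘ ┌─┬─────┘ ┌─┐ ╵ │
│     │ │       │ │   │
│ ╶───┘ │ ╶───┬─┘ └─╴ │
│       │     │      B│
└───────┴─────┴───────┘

Counting the maze dimensions:
Rows (vertical): 8
Columns (horizontal): 11
Dimensions: 8 × 11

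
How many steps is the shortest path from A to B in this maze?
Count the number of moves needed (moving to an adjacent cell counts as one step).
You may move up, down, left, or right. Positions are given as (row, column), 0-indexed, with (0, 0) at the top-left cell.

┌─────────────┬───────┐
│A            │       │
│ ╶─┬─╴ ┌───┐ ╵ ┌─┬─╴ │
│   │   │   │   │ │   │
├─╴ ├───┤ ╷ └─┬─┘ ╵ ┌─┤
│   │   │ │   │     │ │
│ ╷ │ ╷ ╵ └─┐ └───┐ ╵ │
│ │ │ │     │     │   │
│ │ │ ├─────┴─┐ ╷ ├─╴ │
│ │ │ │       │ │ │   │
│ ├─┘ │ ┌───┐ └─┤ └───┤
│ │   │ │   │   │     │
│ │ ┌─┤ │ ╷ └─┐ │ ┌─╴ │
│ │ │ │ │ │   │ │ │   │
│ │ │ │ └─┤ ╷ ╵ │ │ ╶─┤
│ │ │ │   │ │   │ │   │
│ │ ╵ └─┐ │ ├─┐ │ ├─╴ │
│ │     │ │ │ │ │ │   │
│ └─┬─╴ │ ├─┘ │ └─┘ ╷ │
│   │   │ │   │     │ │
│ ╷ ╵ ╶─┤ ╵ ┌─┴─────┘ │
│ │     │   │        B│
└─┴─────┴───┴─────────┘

Using BFS to find shortest path:
Start: (0, 0), End: (10, 10)
Path found:
(0,0) → (1,0) → (1,1) → (2,1) → (2,0) → (3,0) → (4,0) → (5,0) → (6,0) → (7,0) → (8,0) → (9,0) → (9,1) → (10,1) → (10,2) → (9,2) → (9,3) → (8,3) → (8,2) → (8,1) → (7,1) → (6,1) → (5,1) → (5,2) → (4,2) → (3,2) → (2,2) → (2,3) → (3,3) → (3,4) → (2,4) → (1,4) → (1,5) → (2,5) → (2,6) → (3,6) → (3,7) → (3,8) → (4,8) → (5,8) → (5,9) → (5,10) → (6,10) → (6,9) → (7,9) → (7,10) → (8,10) → (9,10) → (10,10)
Number of steps: 48

Solution:

┌─────────────┬───────┐
│A            │       │
│ ╶─┬─╴ ┌───┐ ╵ ┌─┬─╴ │
│↳ ↓│   │↱ ↓│   │ │   │
├─╴ ├───┤ ╷ └─┬─┘ ╵ ┌─┤
│↓ ↲│↱ ↓│↑│↳ ↓│     │ │
│ ╷ │ ╷ ╵ └─┐ └───┐ ╵ │
│↓│ │↑│↳ ↑  │↳ → ↓│   │
│ │ │ ├─────┴─┐ ╷ ├─╴ │
│↓│ │↑│       │ │↓│   │
│ ├─┘ │ ┌───┐ └─┤ └───┤
│↓│↱ ↑│ │   │   │↳ → ↓│
│ │ ┌─┤ │ ╷ └─┐ │ ┌─╴ │
│↓│↑│ │ │ │   │ │ │↓ ↲│
│ │ │ │ └─┤ ╷ ╵ │ │ ╶─┤
│↓│↑│ │   │ │   │ │↳ ↓│
│ │ ╵ └─┐ │ ├─┐ │ ├─╴ │
│↓│↑ ← ↰│ │ │ │ │ │  ↓│
│ └─┬─╴ │ ├─┘ │ └─┘ ╷ │
│↳ ↓│↱ ↑│ │   │     │↓│
│ ╷ ╵ ╶─┤ ╵ ┌─┴─────┘ │
│ │↳ ↑  │   │        B│
└─┴─────┴───┴─────────┘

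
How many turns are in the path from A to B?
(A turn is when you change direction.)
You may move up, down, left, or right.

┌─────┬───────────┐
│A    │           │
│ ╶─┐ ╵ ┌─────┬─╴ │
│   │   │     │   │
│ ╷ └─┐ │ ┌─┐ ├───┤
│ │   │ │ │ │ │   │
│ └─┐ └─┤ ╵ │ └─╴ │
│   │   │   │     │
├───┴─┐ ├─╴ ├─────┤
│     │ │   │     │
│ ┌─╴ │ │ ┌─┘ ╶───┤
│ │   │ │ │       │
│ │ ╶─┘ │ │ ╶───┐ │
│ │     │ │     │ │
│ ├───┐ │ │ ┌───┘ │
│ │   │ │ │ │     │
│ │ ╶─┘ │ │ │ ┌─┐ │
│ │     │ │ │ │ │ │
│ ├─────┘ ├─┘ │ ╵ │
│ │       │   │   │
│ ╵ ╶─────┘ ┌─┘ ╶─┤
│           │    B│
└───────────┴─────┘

Directions: down, right, down, right, down, right, down, down, down, left, left, up, right, up, left, left, down, down, down, down, down, down, right, right, right, right, right, up, right, up, up, right, right, down, down, left, down, right
Number of turns: 21

Solution:

┌─────┬───────────┐
│A    │           │
│ ╶─┐ ╵ ┌─────┬─╴ │
│↳ ↓│   │     │   │
│ ╷ └─┐ │ ┌─┐ ├───┤
│ │↳ ↓│ │ │ │ │   │
│ └─┐ └─┤ ╵ │ └─╴ │
│   │↳ ↓│   │     │
├───┴─┐ ├─╴ ├─────┤
│↓ ← ↰│↓│   │     │
│ ┌─╴ │ │ ┌─┘ ╶───┤
│↓│↱ ↑│↓│ │       │
│ │ ╶─┘ │ │ ╶───┐ │
│↓│↑ ← ↲│ │     │ │
│ ├───┐ │ │ ┌───┘ │
│↓│   │ │ │ │↱ → ↓│
│ │ ╶─┘ │ │ │ ┌─┐ │
│↓│     │ │ │↑│ │↓│
│ ├─────┘ ├─┘ │ ╵ │
│↓│       │↱ ↑│↓ ↲│
│ ╵ ╶─────┘ ┌─┘ ╶─┤
│↳ → → → → ↑│  ↳ B│
└───────────┴─────┘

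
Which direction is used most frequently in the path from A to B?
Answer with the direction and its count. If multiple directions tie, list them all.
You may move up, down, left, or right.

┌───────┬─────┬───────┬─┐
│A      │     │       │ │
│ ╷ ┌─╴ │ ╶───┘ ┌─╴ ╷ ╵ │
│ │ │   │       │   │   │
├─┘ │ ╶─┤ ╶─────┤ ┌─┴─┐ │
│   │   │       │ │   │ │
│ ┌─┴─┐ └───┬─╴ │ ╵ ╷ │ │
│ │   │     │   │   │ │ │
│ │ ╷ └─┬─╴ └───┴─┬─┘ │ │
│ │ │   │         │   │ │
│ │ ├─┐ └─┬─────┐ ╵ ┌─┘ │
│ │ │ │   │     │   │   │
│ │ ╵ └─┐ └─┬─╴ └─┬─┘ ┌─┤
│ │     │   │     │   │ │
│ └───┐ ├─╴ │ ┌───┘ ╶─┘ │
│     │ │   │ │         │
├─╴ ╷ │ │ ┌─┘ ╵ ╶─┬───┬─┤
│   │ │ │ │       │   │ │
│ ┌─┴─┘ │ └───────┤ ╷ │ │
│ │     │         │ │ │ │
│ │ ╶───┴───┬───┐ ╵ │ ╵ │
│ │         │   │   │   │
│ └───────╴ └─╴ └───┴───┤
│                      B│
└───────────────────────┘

Directions: right, down, down, left, down, down, down, down, down, right, down, left, down, down, down, right, right, right, right, right, right, right, right, right, right, right
Counts: {'right': 13, 'down': 11, 'left': 2}
Most common: right (13 times)

Solution:

┌───────┬─────┬───────┬─┐
│A ↓    │     │       │ │
│ ╷ ┌─╴ │ ╶───┘ ┌─╴ ╷ ╵ │
│ │↓│   │       │   │   │
├─┘ │ ╶─┤ ╶─────┤ ┌─┴─┐ │
│↓ ↲│   │       │ │   │ │
│ ┌─┴─┐ └───┬─╴ │ ╵ ╷ │ │
│↓│   │     │   │   │ │ │
│ │ ╷ └─┬─╴ └───┴─┬─┘ │ │
│↓│ │   │         │   │ │
│ │ ├─┐ └─┬─────┐ ╵ ┌─┘ │
│↓│ │ │   │     │   │   │
│ │ ╵ └─┐ └─┬─╴ └─┬─┘ ┌─┤
│↓│     │   │     │   │ │
│ └───┐ ├─╴ │ ┌───┘ ╶─┘ │
│↳ ↓  │ │   │ │         │
├─╴ ╷ │ │ ┌─┘ ╵ ╶─┬───┬─┤
│↓ ↲│ │ │ │       │   │ │
│ ┌─┴─┘ │ └───────┤ ╷ │ │
│↓│     │         │ │ │ │
│ │ ╶───┴───┬───┐ ╵ │ ╵ │
│↓│         │   │   │   │
│ └───────╴ └─╴ └───┴───┤
│↳ → → → → → → → → → → B│
└───────────────────────┘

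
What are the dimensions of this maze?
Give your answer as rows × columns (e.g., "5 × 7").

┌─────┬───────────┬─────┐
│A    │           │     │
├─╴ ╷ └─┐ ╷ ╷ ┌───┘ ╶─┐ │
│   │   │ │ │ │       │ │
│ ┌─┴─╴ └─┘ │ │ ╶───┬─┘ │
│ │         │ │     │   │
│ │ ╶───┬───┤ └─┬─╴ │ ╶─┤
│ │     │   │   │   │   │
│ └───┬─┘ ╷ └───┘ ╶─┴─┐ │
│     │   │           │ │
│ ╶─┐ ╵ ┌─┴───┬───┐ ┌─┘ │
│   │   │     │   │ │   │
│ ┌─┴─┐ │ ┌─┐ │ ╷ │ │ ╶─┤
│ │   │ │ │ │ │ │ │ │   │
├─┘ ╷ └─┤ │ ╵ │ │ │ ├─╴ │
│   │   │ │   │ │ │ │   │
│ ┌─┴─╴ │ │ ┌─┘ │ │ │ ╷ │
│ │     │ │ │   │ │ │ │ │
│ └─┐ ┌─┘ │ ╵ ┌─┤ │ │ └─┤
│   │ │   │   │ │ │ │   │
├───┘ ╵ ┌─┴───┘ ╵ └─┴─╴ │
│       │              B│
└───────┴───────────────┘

Counting the maze dimensions:
Rows (vertical): 11
Columns (horizontal): 12
Dimensions: 11 × 12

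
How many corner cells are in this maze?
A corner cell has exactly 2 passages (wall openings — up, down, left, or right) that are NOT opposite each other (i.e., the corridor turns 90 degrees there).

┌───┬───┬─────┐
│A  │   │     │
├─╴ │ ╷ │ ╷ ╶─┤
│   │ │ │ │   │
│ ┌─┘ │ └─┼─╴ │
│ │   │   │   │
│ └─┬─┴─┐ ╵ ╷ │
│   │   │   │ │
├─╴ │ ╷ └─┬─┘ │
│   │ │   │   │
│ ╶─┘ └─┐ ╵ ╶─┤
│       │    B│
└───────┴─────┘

Counting corner cells (2 non-opposite passages):
Total corners: 26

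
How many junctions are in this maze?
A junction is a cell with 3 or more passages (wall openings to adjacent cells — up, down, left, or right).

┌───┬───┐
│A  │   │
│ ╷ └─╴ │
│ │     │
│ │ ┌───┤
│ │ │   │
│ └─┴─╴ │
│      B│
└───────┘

Checking each cell for number of passages:

Junctions found (3+ passages):
  (1, 1): 3 passages
Total junctions: 1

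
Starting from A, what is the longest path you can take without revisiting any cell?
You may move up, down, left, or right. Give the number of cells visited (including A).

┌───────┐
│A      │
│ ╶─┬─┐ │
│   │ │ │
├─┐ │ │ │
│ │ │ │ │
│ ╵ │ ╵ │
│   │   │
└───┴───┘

Finding longest simple path using DFS:
Start: (0, 0)
Longest path visits 10 cells
Path: A → right → right → right → down → down → down → left → up → up

Solution:

┌───────┐
│A → → ↓│
│ ╶─┬─┐ │
│   │B│↓│
├─┐ │ │ │
│ │ │↑│↓│
│ ╵ │ ╵ │
│   │↑ ↲│
└───┴───┘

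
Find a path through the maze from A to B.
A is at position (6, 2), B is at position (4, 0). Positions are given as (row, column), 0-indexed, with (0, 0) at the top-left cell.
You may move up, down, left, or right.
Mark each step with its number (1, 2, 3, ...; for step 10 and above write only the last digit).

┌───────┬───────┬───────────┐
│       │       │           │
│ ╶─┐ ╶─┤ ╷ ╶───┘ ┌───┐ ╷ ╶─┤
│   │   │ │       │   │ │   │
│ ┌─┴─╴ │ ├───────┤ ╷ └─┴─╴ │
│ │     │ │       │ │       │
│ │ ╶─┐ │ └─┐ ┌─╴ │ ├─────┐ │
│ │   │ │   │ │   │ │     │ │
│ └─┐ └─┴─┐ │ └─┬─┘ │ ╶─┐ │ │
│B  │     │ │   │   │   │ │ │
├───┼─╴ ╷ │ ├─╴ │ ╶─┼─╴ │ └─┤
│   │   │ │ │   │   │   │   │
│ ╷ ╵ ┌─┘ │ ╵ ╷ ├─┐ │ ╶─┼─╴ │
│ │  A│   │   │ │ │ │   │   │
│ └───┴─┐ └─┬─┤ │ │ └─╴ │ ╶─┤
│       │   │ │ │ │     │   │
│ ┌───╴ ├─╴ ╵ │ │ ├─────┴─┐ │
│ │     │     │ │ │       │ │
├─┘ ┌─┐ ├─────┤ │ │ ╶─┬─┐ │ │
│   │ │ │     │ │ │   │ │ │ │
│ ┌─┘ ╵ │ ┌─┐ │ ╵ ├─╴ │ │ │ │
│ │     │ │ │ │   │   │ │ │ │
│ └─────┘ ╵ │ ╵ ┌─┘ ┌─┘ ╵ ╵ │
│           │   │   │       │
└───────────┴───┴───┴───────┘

Finding the shortest path from (6, 2) to (4, 0):
Path length: 18 steps
Directions: up → right → up → left → up → left → up → right → right → up → left → up → left → left → down → down → down → down

Solution:

┌───────┬───────┬───────────┐
│4 3 2  │       │           │
│ ╶─┐ ╶─┤ ╷ ╶───┘ ┌───┐ ╷ ╶─┤
│5  │1 0│ │       │   │ │   │
│ ┌─┴─╴ │ ├───────┤ ╷ └─┴─╴ │
│6│7 8 9│ │       │ │       │
│ │ ╶─┐ │ └─┐ ┌─╴ │ ├─────┐ │
│7│6 5│ │   │ │   │ │     │ │
│ └─┐ └─┴─┐ │ └─┬─┘ │ ╶─┐ │ │
│B  │4 3  │ │   │   │   │ │ │
├───┼─╴ ╷ │ ├─╴ │ ╶─┼─╴ │ └─┤
│   │1 2│ │ │   │   │   │   │
│ ╷ ╵ ┌─┘ │ ╵ ╷ ├─┐ │ ╶─┼─╴ │
│ │  A│   │   │ │ │ │   │   │
│ └───┴─┐ └─┬─┤ │ │ └─╴ │ ╶─┤
│       │   │ │ │ │     │   │
│ ┌───╴ ├─╴ ╵ │ │ ├─────┴─┐ │
│ │     │     │ │ │       │ │
├─┘ ┌─┐ ├─────┤ │ │ ╶─┬─┐ │ │
│   │ │ │     │ │ │   │ │ │ │
│ ┌─┘ ╵ │ ┌─┐ │ ╵ ├─╴ │ │ │ │
│ │     │ │ │ │   │   │ │ │ │
│ └─────┘ ╵ │ ╵ ┌─┘ ┌─┘ ╵ ╵ │
│           │   │   │       │
└───────────┴───┴───┴───────┘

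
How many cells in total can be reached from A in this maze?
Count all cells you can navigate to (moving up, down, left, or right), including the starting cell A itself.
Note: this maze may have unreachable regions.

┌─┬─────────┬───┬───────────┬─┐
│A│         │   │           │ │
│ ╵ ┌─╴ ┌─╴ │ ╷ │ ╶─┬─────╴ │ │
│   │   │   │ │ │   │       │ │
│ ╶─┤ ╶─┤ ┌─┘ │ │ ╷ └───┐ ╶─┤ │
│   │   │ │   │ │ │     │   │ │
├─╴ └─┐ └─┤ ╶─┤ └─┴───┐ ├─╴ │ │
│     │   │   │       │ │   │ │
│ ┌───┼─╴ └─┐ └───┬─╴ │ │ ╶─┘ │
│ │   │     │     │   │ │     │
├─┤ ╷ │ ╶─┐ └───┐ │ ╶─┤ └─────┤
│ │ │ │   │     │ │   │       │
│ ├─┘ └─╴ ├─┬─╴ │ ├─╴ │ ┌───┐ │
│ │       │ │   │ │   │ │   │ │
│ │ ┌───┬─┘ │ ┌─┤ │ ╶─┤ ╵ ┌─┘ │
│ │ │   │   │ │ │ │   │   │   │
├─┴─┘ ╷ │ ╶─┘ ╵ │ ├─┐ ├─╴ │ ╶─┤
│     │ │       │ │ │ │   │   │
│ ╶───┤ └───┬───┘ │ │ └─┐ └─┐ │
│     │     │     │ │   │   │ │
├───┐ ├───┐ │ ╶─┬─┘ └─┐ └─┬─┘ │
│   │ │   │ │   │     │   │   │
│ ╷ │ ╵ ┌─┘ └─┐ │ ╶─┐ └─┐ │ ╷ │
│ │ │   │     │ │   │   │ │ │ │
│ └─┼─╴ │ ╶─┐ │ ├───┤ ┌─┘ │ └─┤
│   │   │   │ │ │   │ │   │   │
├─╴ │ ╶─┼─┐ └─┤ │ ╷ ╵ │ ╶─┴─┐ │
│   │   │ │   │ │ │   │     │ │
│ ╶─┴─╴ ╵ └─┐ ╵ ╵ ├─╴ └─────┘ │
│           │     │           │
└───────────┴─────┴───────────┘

Using BFS/flood-fill to find all reachable cells from A:
Maze size: 15 × 15 = 225 total cells
174 cell(s) are walled off and cannot be reached from A.
Reachable cells: 51

Reachable region (· marks reachable cells):

┌─┬─────────┬───┬───────────┬─┐
│A│· · · · ·│   │           │ │
│ ╵ ┌─╴ ┌─╴ │ ╷ │ ╶─┬─────╴ │ │
│· ·│· ·│· ·│ │ │   │       │ │
│ ╶─┤ ╶─┤ ┌─┘ │ │ ╷ └───┐ ╶─┤ │
│· ·│· ·│·│   │ │ │     │   │ │
├─╴ └─┐ └─┤ ╶─┤ └─┴───┐ ├─╴ │ │
│· · ·│· ·│   │       │ │   │ │
│ ┌───┼─╴ └─┐ └───┬─╴ │ │ ╶─┘ │
│·│· ·│· · ·│     │   │ │     │
├─┤ ╷ │ ╶─┐ └───┐ │ ╶─┤ └─────┤
│ │·│·│· ·│· · ·│ │   │       │
│ ├─┘ └─╴ ├─┬─╴ │ ├─╴ │ ┌───┐ │
│ │· · · ·│·│· ·│ │   │ │   │ │
│ │ ┌───┬─┘ │ ┌─┤ │ ╶─┤ ╵ ┌─┘ │
│ │·│   │· ·│·│·│ │   │   │   │
├─┴─┘ ╷ │ ╶─┘ ╵ │ ├─┐ ├─╴ │ ╶─┤
│     │ │· · · ·│ │ │ │   │   │
│ ╶───┤ └───┬───┘ │ │ └─┐ └─┐ │
│     │     │     │ │   │   │ │
├───┐ ├───┐ │ ╶─┬─┘ └─┐ └─┬─┘ │
│   │ │   │ │   │     │   │   │
│ ╷ │ ╵ ┌─┘ └─┐ │ ╶─┐ └─┐ │ ╷ │
│ │ │   │     │ │   │   │ │ │ │
│ └─┼─╴ │ ╶─┐ │ ├───┤ ┌─┘ │ └─┤
│   │   │   │ │ │   │ │   │   │
├─╴ │ ╶─┼─┐ └─┤ │ ╷ ╵ │ ╶─┴─┐ │
│   │   │ │   │ │ │   │     │ │
│ ╶─┴─╴ ╵ └─┐ ╵ ╵ ├─╴ └─────┘ │
│           │     │           │
└───────────┴─────┴───────────┘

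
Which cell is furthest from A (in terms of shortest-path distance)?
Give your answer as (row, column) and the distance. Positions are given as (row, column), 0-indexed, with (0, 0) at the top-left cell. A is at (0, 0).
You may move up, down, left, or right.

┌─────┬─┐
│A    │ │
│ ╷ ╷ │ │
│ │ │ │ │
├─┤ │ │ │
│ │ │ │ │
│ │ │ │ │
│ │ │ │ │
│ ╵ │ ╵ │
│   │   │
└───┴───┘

Computing BFS distances from A to all cells:
Furthest cell: (0, 3)
Distance: 11 steps

Path from A to the furthest cell:

┌─────┬─┐
│A → ↓│B│
│ ╷ ╷ │ │
│ │ │↓│↑│
├─┤ │ │ │
│ │ │↓│↑│
│ │ │ │ │
│ │ │↓│↑│
│ ╵ │ ╵ │
│   │↳ ↑│
└───┴───┘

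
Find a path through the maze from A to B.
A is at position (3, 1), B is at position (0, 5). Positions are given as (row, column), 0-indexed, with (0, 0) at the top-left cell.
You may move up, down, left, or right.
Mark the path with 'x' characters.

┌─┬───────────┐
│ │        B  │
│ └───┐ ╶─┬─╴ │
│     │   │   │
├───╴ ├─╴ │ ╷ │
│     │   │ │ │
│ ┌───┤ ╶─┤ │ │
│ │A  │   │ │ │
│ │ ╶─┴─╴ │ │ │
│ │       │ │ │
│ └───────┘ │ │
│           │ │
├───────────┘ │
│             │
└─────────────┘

Finding the shortest path from (3, 1) to (0, 5):
Path length: 13 steps
Directions: down → right → right → right → up → left → up → right → up → left → up → right → right

Solution:

┌─┬───────────┐
│ │    x x B  │
│ └───┐ ╶─┬─╴ │
│     │x x│   │
├───╴ ├─╴ │ ╷ │
│     │x x│ │ │
│ ┌───┤ ╶─┤ │ │
│ │A  │x x│ │ │
│ │ ╶─┴─╴ │ │ │
│ │x x x x│ │ │
│ └───────┘ │ │
│           │ │
├───────────┘ │
│             │
└─────────────┘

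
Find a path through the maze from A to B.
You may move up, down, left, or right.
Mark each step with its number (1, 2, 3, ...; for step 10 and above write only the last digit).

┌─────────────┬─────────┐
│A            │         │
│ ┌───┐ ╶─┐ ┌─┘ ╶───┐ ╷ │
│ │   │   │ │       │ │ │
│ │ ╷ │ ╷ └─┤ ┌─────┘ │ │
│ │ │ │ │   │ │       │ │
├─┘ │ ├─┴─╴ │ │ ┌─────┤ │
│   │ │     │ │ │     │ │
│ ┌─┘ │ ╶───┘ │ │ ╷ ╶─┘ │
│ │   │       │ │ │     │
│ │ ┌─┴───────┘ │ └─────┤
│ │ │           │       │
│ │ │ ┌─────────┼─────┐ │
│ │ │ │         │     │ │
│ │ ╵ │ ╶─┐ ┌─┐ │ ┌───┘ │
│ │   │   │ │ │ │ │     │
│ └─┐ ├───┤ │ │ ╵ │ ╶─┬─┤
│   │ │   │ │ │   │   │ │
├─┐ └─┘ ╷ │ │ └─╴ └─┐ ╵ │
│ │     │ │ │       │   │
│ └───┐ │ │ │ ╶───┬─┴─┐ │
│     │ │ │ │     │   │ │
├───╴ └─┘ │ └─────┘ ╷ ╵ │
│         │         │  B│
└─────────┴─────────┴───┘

Finding the shortest path through the maze:
Path length: 46 steps
Directions: right → right → right → down → right → down → right → down → left → left → down → right → right → right → up → up → up → right → up → right → right → right → right → down → down → down → down → left → left → up → left → down → down → right → right → right → down → down → left → left → down → right → down → right → down → down

Solution:

┌─────────────┬─────────┐
│A 1 2 3      │9 0 1 2 3│
│ ┌───┐ ╶─┐ ┌─┘ ╶───┐ ╷ │
│ │   │4 5│ │7 8    │ │4│
│ │ ╷ │ ╷ └─┤ ┌─────┘ │ │
│ │ │ │ │6 7│6│       │5│
├─┘ │ ├─┴─╴ │ │ ┌─────┤ │
│   │ │0 9 8│5│ │1 0  │6│
│ ┌─┘ │ ╶───┘ │ │ ╷ ╶─┘ │
│ │   │1 2 3 4│ │2│9 8 7│
│ │ ┌─┴───────┘ │ └─────┤
│ │ │           │3 4 5 6│
│ │ │ ┌─────────┼─────┐ │
│ │ │ │         │     │7│
│ │ ╵ │ ╶─┐ ┌─┐ │ ┌───┘ │
│ │   │   │ │ │ │ │0 9 8│
│ └─┐ ├───┤ │ │ ╵ │ ╶─┬─┤
│   │ │   │ │ │   │1 2│ │
├─┐ └─┘ ╷ │ │ └─╴ └─┐ ╵ │
│ │     │ │ │       │3 4│
│ └───┐ │ │ │ ╶───┬─┴─┐ │
│     │ │ │ │     │   │5│
├───╴ └─┘ │ └─────┘ ╷ ╵ │
│         │         │  B│
└─────────┴─────────┴───┘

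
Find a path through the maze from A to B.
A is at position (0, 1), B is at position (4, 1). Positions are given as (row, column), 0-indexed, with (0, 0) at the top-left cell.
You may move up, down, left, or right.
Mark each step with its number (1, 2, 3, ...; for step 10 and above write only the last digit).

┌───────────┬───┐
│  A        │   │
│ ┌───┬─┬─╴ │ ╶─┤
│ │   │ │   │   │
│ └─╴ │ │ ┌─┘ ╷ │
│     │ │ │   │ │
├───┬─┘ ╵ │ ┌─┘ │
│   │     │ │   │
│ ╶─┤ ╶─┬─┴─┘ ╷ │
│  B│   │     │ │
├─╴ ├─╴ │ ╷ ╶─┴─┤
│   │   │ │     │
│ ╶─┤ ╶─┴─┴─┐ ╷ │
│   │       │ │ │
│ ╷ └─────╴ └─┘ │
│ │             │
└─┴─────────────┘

Finding the shortest path from (0, 1) to (4, 1):
Path length: 28 steps
Directions: right → right → right → right → down → left → down → down → left → left → down → right → down → left → down → right → right → right → down → left → left → left → left → up → left → up → right → up

Solution:

┌───────────┬───┐
│  A 1 2 3 4│   │
│ ┌───┬─┬─╴ │ ╶─┤
│ │   │ │6 5│   │
│ └─╴ │ │ ┌─┘ ╷ │
│     │ │7│   │ │
├───┬─┘ ╵ │ ┌─┘ │
│   │0 9 8│ │   │
│ ╶─┤ ╶─┬─┴─┘ ╷ │
│  B│1 2│     │ │
├─╴ ├─╴ │ ╷ ╶─┴─┤
│6 7│4 3│ │     │
│ ╶─┤ ╶─┴─┴─┐ ╷ │
│5 4│5 6 7 8│ │ │
│ ╷ └─────╴ └─┘ │
│ │3 2 1 0 9    │
└─┴─────────────┘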